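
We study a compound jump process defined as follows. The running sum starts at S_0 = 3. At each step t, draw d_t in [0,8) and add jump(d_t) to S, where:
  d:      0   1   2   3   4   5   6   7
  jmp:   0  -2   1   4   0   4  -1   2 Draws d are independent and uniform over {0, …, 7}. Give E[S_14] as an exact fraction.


17

Outcome values over d=0..7: [0, -2, 1, 4, 0, 4, -1, 2]
Σy = 8, Σy² = 42, M = 8
μ = 8/8 = 1,  σ² = 42/8 − (1)² = 17/4
E[S_14] = 3 + 14·(1) = 17


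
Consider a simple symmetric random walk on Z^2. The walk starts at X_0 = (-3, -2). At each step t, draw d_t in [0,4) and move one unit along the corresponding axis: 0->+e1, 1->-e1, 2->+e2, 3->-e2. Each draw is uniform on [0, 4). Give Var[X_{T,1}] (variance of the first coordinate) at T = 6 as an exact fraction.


3

Outcome values over d=0..3: [1, -1, 0, 0]
Σy = 0, Σy² = 2, M = 4
μ = 0/4 = 0,  σ² = 2/4 − (0)² = 1/2
Independent increments: Var[X_6] = 6·σ² = 6·(1/2) = 3


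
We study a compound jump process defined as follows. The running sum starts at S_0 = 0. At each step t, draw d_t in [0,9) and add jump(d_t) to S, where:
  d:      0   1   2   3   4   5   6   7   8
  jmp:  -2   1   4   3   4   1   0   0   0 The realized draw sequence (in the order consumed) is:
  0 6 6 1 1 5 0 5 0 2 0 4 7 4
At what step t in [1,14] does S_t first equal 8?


14

t=0: S=0, d=0, jump=-2, S_1=-2
t=1: S=-2, d=6, jump=0, S_2=-2
t=2: S=-2, d=6, jump=0, S_3=-2
t=3: S=-2, d=1, jump=1, S_4=-1
t=4: S=-1, d=1, jump=1, S_5=0
t=5: S=0, d=5, jump=1, S_6=1
t=6: S=1, d=0, jump=-2, S_7=-1
t=7: S=-1, d=5, jump=1, S_8=0
t=8: S=0, d=0, jump=-2, S_9=-2
t=9: S=-2, d=2, jump=4, S_10=2
t=10: S=2, d=0, jump=-2, S_11=0
t=11: S=0, d=4, jump=4, S_12=4
t=12: S=4, d=7, jump=0, S_13=4
t=13: S=4, d=4, jump=4, S_14=8


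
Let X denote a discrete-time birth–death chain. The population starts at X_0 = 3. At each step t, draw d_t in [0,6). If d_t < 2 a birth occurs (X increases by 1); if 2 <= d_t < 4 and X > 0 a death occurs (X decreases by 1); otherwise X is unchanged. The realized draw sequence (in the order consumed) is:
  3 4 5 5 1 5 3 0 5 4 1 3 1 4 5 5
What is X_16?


t=0: X=3, d=3 → death, X_1=2
t=1: X=2, d=4 → hold, X_2=2
t=2: X=2, d=5 → hold, X_3=2
t=3: X=2, d=5 → hold, X_4=2
t=4: X=2, d=1 → birth, X_5=3
t=5: X=3, d=5 → hold, X_6=3
t=6: X=3, d=3 → death, X_7=2
t=7: X=2, d=0 → birth, X_8=3
t=8: X=3, d=5 → hold, X_9=3
t=9: X=3, d=4 → hold, X_10=3
t=10: X=3, d=1 → birth, X_11=4
t=11: X=4, d=3 → death, X_12=3
t=12: X=3, d=1 → birth, X_13=4
t=13: X=4, d=4 → hold, X_14=4
t=14: X=4, d=5 → hold, X_15=4
t=15: X=4, d=5 → hold, X_16=4

4


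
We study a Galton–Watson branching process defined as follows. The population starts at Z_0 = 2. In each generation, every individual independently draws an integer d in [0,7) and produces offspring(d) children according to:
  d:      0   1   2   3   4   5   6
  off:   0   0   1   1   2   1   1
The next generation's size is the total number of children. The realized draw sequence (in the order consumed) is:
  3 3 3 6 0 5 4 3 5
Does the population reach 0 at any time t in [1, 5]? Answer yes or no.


gen 0: Z_0=2, draws=[3, 3], offspring=[1, 1], Z_1=2
gen 1: Z_1=2, draws=[3, 6], offspring=[1, 1], Z_2=2
gen 2: Z_2=2, draws=[0, 5], offspring=[0, 1], Z_3=1
gen 3: Z_3=1, draws=[4], offspring=[2], Z_4=2
gen 4: Z_4=2, draws=[3, 5], offspring=[1, 1], Z_5=2

no


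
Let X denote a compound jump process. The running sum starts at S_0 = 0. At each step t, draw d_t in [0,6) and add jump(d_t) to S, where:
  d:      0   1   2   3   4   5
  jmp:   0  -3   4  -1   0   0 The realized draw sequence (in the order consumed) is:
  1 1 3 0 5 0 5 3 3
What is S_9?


t=0: S=0, d=1, jump=-3, S_1=-3
t=1: S=-3, d=1, jump=-3, S_2=-6
t=2: S=-6, d=3, jump=-1, S_3=-7
t=3: S=-7, d=0, jump=0, S_4=-7
t=4: S=-7, d=5, jump=0, S_5=-7
t=5: S=-7, d=0, jump=0, S_6=-7
t=6: S=-7, d=5, jump=0, S_7=-7
t=7: S=-7, d=3, jump=-1, S_8=-8
t=8: S=-8, d=3, jump=-1, S_9=-9

-9


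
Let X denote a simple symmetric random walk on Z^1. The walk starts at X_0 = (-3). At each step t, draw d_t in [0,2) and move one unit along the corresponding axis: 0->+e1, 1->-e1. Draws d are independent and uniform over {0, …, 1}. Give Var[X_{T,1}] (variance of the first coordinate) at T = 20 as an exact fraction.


20

Outcome values over d=0..1: [1, -1]
Σy = 0, Σy² = 2, M = 2
μ = 0/2 = 0,  σ² = 2/2 − (0)² = 1
Independent increments: Var[X_20] = 20·σ² = 20·(1) = 20


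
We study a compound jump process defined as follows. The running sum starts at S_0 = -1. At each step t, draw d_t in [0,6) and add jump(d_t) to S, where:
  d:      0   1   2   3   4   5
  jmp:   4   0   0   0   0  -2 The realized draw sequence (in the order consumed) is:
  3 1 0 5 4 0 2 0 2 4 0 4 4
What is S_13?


t=0: S=-1, d=3, jump=0, S_1=-1
t=1: S=-1, d=1, jump=0, S_2=-1
t=2: S=-1, d=0, jump=4, S_3=3
t=3: S=3, d=5, jump=-2, S_4=1
t=4: S=1, d=4, jump=0, S_5=1
t=5: S=1, d=0, jump=4, S_6=5
t=6: S=5, d=2, jump=0, S_7=5
t=7: S=5, d=0, jump=4, S_8=9
t=8: S=9, d=2, jump=0, S_9=9
t=9: S=9, d=4, jump=0, S_10=9
t=10: S=9, d=0, jump=4, S_11=13
t=11: S=13, d=4, jump=0, S_12=13
t=12: S=13, d=4, jump=0, S_13=13

13


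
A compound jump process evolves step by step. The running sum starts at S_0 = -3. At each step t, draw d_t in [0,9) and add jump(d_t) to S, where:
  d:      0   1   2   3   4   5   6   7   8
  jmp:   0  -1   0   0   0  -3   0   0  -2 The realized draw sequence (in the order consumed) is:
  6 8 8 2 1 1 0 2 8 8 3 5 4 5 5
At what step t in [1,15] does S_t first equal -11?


t=0: S=-3, d=6, jump=0, S_1=-3
t=1: S=-3, d=8, jump=-2, S_2=-5
t=2: S=-5, d=8, jump=-2, S_3=-7
t=3: S=-7, d=2, jump=0, S_4=-7
t=4: S=-7, d=1, jump=-1, S_5=-8
t=5: S=-8, d=1, jump=-1, S_6=-9
t=6: S=-9, d=0, jump=0, S_7=-9
t=7: S=-9, d=2, jump=0, S_8=-9
t=8: S=-9, d=8, jump=-2, S_9=-11
t=9: S=-11, d=8, jump=-2, S_10=-13
t=10: S=-13, d=3, jump=0, S_11=-13
t=11: S=-13, d=5, jump=-3, S_12=-16
t=12: S=-16, d=4, jump=0, S_13=-16
t=13: S=-16, d=5, jump=-3, S_14=-19
t=14: S=-19, d=5, jump=-3, S_15=-22

9


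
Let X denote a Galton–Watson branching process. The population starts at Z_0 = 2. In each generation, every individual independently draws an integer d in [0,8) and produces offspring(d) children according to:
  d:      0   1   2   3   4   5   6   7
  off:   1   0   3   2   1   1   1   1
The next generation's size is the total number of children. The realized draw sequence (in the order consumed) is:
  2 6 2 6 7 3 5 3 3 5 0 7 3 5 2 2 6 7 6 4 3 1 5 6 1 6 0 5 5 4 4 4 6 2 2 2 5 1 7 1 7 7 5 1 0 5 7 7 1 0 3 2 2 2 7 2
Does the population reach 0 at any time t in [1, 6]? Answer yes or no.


no

gen 0: Z_0=2, draws=[2, 6], offspring=[3, 1], Z_1=4
gen 1: Z_1=4, draws=[2, 6, 7, 3], offspring=[3, 1, 1, 2], Z_2=7
gen 2: Z_2=7, draws=[5, 3, 3, 5, 0, 7, 3], offspring=[1, 2, 2, 1, 1, 1, 2], Z_3=10
gen 3: Z_3=10, draws=[5, 2, 2, 6, 7, 6, 4, 3, 1, 5], offspring=[1, 3, 3, 1, 1, 1, 1, 2, 0, 1], Z_4=14
gen 4: Z_4=14, draws=[6, 1, 6, 0, 5, 5, 4, 4, 4, 6, 2, 2, 2, 5], offspring=[1, 0, 1, 1, 1, 1, 1, 1, 1, 1, 3, 3, 3, 1], Z_5=19
gen 5: Z_5=19, draws=[1, 7, 1, 7, 7, 5, 1, 0, 5, 7, 7, 1, 0, 3, 2, 2, 2, 7, 2], offspring=[0, 1, 0, 1, 1, 1, 0, 1, 1, 1, 1, 0, 1, 2, 3, 3, 3, 1, 3], Z_6=24


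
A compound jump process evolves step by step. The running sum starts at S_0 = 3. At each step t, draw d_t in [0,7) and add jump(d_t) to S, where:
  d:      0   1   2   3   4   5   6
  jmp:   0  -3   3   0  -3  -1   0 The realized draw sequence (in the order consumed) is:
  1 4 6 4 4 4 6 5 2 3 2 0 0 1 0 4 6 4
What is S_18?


-16

t=0: S=3, d=1, jump=-3, S_1=0
t=1: S=0, d=4, jump=-3, S_2=-3
t=2: S=-3, d=6, jump=0, S_3=-3
t=3: S=-3, d=4, jump=-3, S_4=-6
t=4: S=-6, d=4, jump=-3, S_5=-9
t=5: S=-9, d=4, jump=-3, S_6=-12
t=6: S=-12, d=6, jump=0, S_7=-12
t=7: S=-12, d=5, jump=-1, S_8=-13
t=8: S=-13, d=2, jump=3, S_9=-10
t=9: S=-10, d=3, jump=0, S_10=-10
t=10: S=-10, d=2, jump=3, S_11=-7
t=11: S=-7, d=0, jump=0, S_12=-7
t=12: S=-7, d=0, jump=0, S_13=-7
t=13: S=-7, d=1, jump=-3, S_14=-10
t=14: S=-10, d=0, jump=0, S_15=-10
t=15: S=-10, d=4, jump=-3, S_16=-13
t=16: S=-13, d=6, jump=0, S_17=-13
t=17: S=-13, d=4, jump=-3, S_18=-16


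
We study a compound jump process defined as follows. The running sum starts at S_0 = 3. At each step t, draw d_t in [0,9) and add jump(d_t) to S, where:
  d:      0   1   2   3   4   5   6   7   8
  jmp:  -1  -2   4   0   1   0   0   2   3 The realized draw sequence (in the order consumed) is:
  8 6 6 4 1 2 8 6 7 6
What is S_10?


14

t=0: S=3, d=8, jump=3, S_1=6
t=1: S=6, d=6, jump=0, S_2=6
t=2: S=6, d=6, jump=0, S_3=6
t=3: S=6, d=4, jump=1, S_4=7
t=4: S=7, d=1, jump=-2, S_5=5
t=5: S=5, d=2, jump=4, S_6=9
t=6: S=9, d=8, jump=3, S_7=12
t=7: S=12, d=6, jump=0, S_8=12
t=8: S=12, d=7, jump=2, S_9=14
t=9: S=14, d=6, jump=0, S_10=14


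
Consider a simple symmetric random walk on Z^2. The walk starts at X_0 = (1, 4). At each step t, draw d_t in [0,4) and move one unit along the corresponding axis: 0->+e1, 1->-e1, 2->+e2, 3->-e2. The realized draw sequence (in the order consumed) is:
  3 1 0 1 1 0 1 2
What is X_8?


(-1, 4)

t=0: X=(1, 4), d=3 → -e2, X_1=(1, 3)
t=1: X=(1, 3), d=1 → -e1, X_2=(0, 3)
t=2: X=(0, 3), d=0 → +e1, X_3=(1, 3)
t=3: X=(1, 3), d=1 → -e1, X_4=(0, 3)
t=4: X=(0, 3), d=1 → -e1, X_5=(-1, 3)
t=5: X=(-1, 3), d=0 → +e1, X_6=(0, 3)
t=6: X=(0, 3), d=1 → -e1, X_7=(-1, 3)
t=7: X=(-1, 3), d=2 → +e2, X_8=(-1, 4)


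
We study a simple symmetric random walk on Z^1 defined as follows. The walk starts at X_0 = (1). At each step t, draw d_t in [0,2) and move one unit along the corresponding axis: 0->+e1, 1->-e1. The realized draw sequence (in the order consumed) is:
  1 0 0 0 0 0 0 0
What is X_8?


(7)

t=0: X=(1), d=1 → -e1, X_1=(0)
t=1: X=(0), d=0 → +e1, X_2=(1)
t=2: X=(1), d=0 → +e1, X_3=(2)
t=3: X=(2), d=0 → +e1, X_4=(3)
t=4: X=(3), d=0 → +e1, X_5=(4)
t=5: X=(4), d=0 → +e1, X_6=(5)
t=6: X=(5), d=0 → +e1, X_7=(6)
t=7: X=(6), d=0 → +e1, X_8=(7)


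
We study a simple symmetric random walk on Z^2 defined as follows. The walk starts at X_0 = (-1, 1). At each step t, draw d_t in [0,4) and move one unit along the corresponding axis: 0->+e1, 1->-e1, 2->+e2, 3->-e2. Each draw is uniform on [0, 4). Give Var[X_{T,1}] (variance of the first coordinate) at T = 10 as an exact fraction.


5

Outcome values over d=0..3: [1, -1, 0, 0]
Σy = 0, Σy² = 2, M = 4
μ = 0/4 = 0,  σ² = 2/4 − (0)² = 1/2
Independent increments: Var[X_10] = 10·σ² = 10·(1/2) = 5


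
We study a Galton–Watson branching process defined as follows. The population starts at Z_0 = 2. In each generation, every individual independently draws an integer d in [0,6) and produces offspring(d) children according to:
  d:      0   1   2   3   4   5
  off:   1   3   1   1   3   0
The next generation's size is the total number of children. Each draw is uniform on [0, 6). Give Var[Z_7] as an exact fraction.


7505055/8192

Outcome values over d=0..5: [1, 3, 1, 1, 3, 0]
Σy = 9, Σy² = 21, M = 6
μ = 9/6 = 3/2,  σ² = 21/6 − (3/2)² = 5/4
V_0 = 0, E_0 = 2
V_1 = 5/4·E_0 + (3/2)²·V_0 = 5/2;  E_1 = 3
V_2 = 5/4·E_1 + (3/2)²·V_1 = 75/8;  E_2 = 9/2
V_3 = 5/4·E_2 + (3/2)²·V_2 = 855/32;  E_3 = 27/4
V_4 = 5/4·E_3 + (3/2)²·V_3 = 8775/128;  E_4 = 81/8
V_5 = 5/4·E_4 + (3/2)²·V_4 = 85455/512;  E_5 = 243/16
V_6 = 5/4·E_5 + (3/2)²·V_5 = 807975/2048;  E_6 = 729/32
V_7 = 5/4·E_6 + (3/2)²·V_6 = 7505055/8192;  E_7 = 2187/64


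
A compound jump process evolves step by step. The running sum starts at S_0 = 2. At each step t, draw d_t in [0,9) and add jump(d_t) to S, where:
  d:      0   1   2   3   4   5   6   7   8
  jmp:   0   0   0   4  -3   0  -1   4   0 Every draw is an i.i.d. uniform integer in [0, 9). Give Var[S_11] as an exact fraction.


Outcome values over d=0..8: [0, 0, 0, 4, -3, 0, -1, 4, 0]
Σy = 4, Σy² = 42, M = 9
μ = 4/9 = 4/9,  σ² = 42/9 − (4/9)² = 362/81
Independent increments: Var[S_11] = 11·σ² = 11·(362/81) = 3982/81

3982/81


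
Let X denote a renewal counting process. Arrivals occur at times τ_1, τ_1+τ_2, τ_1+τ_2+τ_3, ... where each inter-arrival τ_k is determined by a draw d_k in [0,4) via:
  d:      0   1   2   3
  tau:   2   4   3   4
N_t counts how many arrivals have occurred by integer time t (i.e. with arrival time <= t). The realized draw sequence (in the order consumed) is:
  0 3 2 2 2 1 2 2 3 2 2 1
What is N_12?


4

draw d_1=0: τ_1=2, arrival time A_1=2
draw d_2=3: τ_2=4, arrival time A_2=6
draw d_3=2: τ_3=3, arrival time A_3=9
draw d_4=2: τ_4=3, arrival time A_4=12
draw d_5=2: τ_5=3, arrival time A_5=15
draw d_6=1: τ_6=4, arrival time A_6=19
draw d_7=2: τ_7=3, arrival time A_7=22
draw d_8=2: τ_8=3, arrival time A_8=25
draw d_9=3: τ_9=4, arrival time A_9=29
draw d_10=2: τ_10=3, arrival time A_10=32
draw d_11=2: τ_11=3, arrival time A_11=35
draw d_12=1: τ_12=4, arrival time A_12=39
N_t over t=0..12: 0:0 1:0 2:1 3:1 4:1 5:1 6:2 7:2 8:2 9:3 10:3 11:3 12:4


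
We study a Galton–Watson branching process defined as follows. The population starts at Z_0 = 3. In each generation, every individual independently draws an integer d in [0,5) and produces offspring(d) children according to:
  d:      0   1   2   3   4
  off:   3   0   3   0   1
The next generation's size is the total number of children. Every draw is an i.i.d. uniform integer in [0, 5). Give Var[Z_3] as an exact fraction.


737058/15625

Outcome values over d=0..4: [3, 0, 3, 0, 1]
Σy = 7, Σy² = 19, M = 5
μ = 7/5 = 7/5,  σ² = 19/5 − (7/5)² = 46/25
V_0 = 0, E_0 = 3
V_1 = 46/25·E_0 + (7/5)²·V_0 = 138/25;  E_1 = 21/5
V_2 = 46/25·E_1 + (7/5)²·V_1 = 11592/625;  E_2 = 147/25
V_3 = 46/25·E_2 + (7/5)²·V_2 = 737058/15625;  E_3 = 1029/125


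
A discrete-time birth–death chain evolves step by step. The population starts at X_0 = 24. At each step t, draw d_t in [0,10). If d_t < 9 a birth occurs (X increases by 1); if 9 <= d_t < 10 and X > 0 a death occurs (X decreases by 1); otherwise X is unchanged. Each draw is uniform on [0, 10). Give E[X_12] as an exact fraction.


X can drop by at most 1 per step and X_0 = 24 > T = 12, so X_t >= 24 − t >= 12 > 0 for every t <= 12: the floor at 0 (the 'and X > 0' condition) never binds. Hence X_12 = X_0 + Σ_{t<12} Y_t with i.i.d. increments Y_t = y(d_t) ∈ {+1, −1, 0}.
Outcome values over d=0..9: [1, 1, 1, 1, 1, 1, 1, 1, 1, -1]
Σy = 8, Σy² = 10, M = 10
μ = 8/10 = 4/5,  σ² = 10/10 − (4/5)² = 9/25
E[X_12] = 24 + 12·(4/5) = 168/5

168/5


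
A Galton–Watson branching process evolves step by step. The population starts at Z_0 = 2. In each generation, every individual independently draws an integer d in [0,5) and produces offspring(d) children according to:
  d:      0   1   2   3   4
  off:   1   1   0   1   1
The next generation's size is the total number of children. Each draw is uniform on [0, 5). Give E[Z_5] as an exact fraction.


Outcome values over d=0..4: [1, 1, 0, 1, 1]
Σy = 4, Σy² = 4, M = 5
μ = 4/5 = 4/5,  σ² = 4/5 − (4/5)² = 4/25
E[Z_0] = 2
E[Z_1] = 4/5·E[Z_0] = 8/5
E[Z_2] = 4/5·E[Z_1] = 32/25
E[Z_3] = 4/5·E[Z_2] = 128/125
E[Z_4] = 4/5·E[Z_3] = 512/625
E[Z_5] = 4/5·E[Z_4] = 2048/3125

2048/3125


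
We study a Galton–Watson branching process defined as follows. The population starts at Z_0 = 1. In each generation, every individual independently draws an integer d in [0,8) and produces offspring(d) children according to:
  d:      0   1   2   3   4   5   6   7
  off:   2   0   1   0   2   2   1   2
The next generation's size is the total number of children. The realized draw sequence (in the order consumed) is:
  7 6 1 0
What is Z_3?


2

gen 0: Z_0=1, draws=[7], offspring=[2], Z_1=2
gen 1: Z_1=2, draws=[6, 1], offspring=[1, 0], Z_2=1
gen 2: Z_2=1, draws=[0], offspring=[2], Z_3=2


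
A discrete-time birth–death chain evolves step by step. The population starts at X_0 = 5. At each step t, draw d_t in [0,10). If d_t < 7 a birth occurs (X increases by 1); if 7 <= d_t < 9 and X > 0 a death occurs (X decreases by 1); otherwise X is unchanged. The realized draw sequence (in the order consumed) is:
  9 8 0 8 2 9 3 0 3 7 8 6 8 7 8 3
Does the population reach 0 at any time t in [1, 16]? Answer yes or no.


t=0: X=5, d=9 → hold, X_1=5
t=1: X=5, d=8 → death, X_2=4
t=2: X=4, d=0 → birth, X_3=5
t=3: X=5, d=8 → death, X_4=4
t=4: X=4, d=2 → birth, X_5=5
t=5: X=5, d=9 → hold, X_6=5
t=6: X=5, d=3 → birth, X_7=6
t=7: X=6, d=0 → birth, X_8=7
t=8: X=7, d=3 → birth, X_9=8
t=9: X=8, d=7 → death, X_10=7
t=10: X=7, d=8 → death, X_11=6
t=11: X=6, d=6 → birth, X_12=7
t=12: X=7, d=8 → death, X_13=6
t=13: X=6, d=7 → death, X_14=5
t=14: X=5, d=8 → death, X_15=4
t=15: X=4, d=3 → birth, X_16=5

no


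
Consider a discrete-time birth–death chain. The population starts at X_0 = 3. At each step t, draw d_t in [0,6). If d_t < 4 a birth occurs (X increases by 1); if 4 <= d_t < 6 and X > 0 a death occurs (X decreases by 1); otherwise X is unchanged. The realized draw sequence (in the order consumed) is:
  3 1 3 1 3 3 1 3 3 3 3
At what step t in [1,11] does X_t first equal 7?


4

t=0: X=3, d=3 → birth, X_1=4
t=1: X=4, d=1 → birth, X_2=5
t=2: X=5, d=3 → birth, X_3=6
t=3: X=6, d=1 → birth, X_4=7
t=4: X=7, d=3 → birth, X_5=8
t=5: X=8, d=3 → birth, X_6=9
t=6: X=9, d=1 → birth, X_7=10
t=7: X=10, d=3 → birth, X_8=11
t=8: X=11, d=3 → birth, X_9=12
t=9: X=12, d=3 → birth, X_10=13
t=10: X=13, d=3 → birth, X_11=14


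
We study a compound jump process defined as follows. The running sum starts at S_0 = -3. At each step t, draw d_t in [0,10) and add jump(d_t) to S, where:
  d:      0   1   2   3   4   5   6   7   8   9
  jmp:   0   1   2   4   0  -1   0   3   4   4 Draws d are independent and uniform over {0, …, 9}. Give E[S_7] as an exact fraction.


89/10

Outcome values over d=0..9: [0, 1, 2, 4, 0, -1, 0, 3, 4, 4]
Σy = 17, Σy² = 63, M = 10
μ = 17/10 = 17/10,  σ² = 63/10 − (17/10)² = 341/100
E[S_7] = -3 + 7·(17/10) = 89/10


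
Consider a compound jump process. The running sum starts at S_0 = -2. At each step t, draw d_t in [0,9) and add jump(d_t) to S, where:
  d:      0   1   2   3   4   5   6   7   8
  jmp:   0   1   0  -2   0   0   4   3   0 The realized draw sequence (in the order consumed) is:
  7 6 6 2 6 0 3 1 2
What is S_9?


12

t=0: S=-2, d=7, jump=3, S_1=1
t=1: S=1, d=6, jump=4, S_2=5
t=2: S=5, d=6, jump=4, S_3=9
t=3: S=9, d=2, jump=0, S_4=9
t=4: S=9, d=6, jump=4, S_5=13
t=5: S=13, d=0, jump=0, S_6=13
t=6: S=13, d=3, jump=-2, S_7=11
t=7: S=11, d=1, jump=1, S_8=12
t=8: S=12, d=2, jump=0, S_9=12


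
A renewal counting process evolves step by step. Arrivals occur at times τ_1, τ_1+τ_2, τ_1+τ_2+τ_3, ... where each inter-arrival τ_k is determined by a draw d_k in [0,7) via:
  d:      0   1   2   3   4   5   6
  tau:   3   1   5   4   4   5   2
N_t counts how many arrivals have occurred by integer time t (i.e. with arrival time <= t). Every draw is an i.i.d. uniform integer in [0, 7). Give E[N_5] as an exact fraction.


21449/16807

Inter-arrival values over d=0..6: [3, 1, 5, 4, 4, 5, 2]
Each d has probability 1/7, so the pmf of τ is: f(1) = 1/7, f(2) = 1/7, f(3) = 1/7, f(4) = 2/7, f(5) = 2/7
Renewal equation for m(n) = E[N_n]: condition on τ_1 = k (if k <= n, one arrival plus a fresh copy on the remaining n−k steps): m(n) = F(n) + Σ_{k<=n} f(k)·m(n−k), where F(n) = P(τ <= n) and m(0) = 0
m(1) = F(1) = 1/7
m(2) = F(2) + f(1)·m(1) = 2/7 + 1/7·1/7 = 15/49
m(3) = F(3) + f(1)·m(2) + f(2)·m(1) = 3/7 + 1/7·15/49 + 1/7·1/7 = 169/343
m(4) = F(4) + f(1)·m(3) + f(2)·m(2) + f(3)·m(1) = 5/7 + 1/7·169/343 + 1/7·15/49 + 1/7·1/7 = 2038/2401
m(5) = F(5) + f(1)·m(4) + f(2)·m(3) + f(3)·m(2) + f(4)·m(1) = 1 + 1/7·2038/2401 + 1/7·169/343 + 1/7·15/49 + 2/7·1/7 = 21449/16807
E[N_5] = m(5) = 21449/16807


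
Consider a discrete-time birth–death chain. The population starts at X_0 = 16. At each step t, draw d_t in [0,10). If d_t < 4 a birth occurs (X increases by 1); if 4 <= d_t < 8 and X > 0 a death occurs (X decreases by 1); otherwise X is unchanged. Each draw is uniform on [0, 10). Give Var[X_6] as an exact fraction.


X can drop by at most 1 per step and X_0 = 16 > T = 6, so X_t >= 16 − t >= 10 > 0 for every t <= 6: the floor at 0 (the 'and X > 0' condition) never binds. Hence X_6 = X_0 + Σ_{t<6} Y_t with i.i.d. increments Y_t = y(d_t) ∈ {+1, −1, 0}.
Outcome values over d=0..9: [1, 1, 1, 1, -1, -1, -1, -1, 0, 0]
Σy = 0, Σy² = 8, M = 10
μ = 0/10 = 0,  σ² = 8/10 − (0)² = 4/5
Independent increments: Var[X_6] = 6·σ² = 6·(4/5) = 24/5

24/5


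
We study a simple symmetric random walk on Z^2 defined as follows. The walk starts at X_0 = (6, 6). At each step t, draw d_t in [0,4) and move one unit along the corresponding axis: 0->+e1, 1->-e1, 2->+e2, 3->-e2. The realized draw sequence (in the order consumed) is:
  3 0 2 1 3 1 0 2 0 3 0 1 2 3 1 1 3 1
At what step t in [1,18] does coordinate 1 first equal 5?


6

t=0: X=(6, 6), d=3 → -e2, X_1=(6, 5)
t=1: X=(6, 5), d=0 → +e1, X_2=(7, 5)
t=2: X=(7, 5), d=2 → +e2, X_3=(7, 6)
t=3: X=(7, 6), d=1 → -e1, X_4=(6, 6)
t=4: X=(6, 6), d=3 → -e2, X_5=(6, 5)
t=5: X=(6, 5), d=1 → -e1, X_6=(5, 5)
t=6: X=(5, 5), d=0 → +e1, X_7=(6, 5)
t=7: X=(6, 5), d=2 → +e2, X_8=(6, 6)
t=8: X=(6, 6), d=0 → +e1, X_9=(7, 6)
t=9: X=(7, 6), d=3 → -e2, X_10=(7, 5)
t=10: X=(7, 5), d=0 → +e1, X_11=(8, 5)
t=11: X=(8, 5), d=1 → -e1, X_12=(7, 5)
t=12: X=(7, 5), d=2 → +e2, X_13=(7, 6)
t=13: X=(7, 6), d=3 → -e2, X_14=(7, 5)
t=14: X=(7, 5), d=1 → -e1, X_15=(6, 5)
t=15: X=(6, 5), d=1 → -e1, X_16=(5, 5)
t=16: X=(5, 5), d=3 → -e2, X_17=(5, 4)
t=17: X=(5, 4), d=1 → -e1, X_18=(4, 4)


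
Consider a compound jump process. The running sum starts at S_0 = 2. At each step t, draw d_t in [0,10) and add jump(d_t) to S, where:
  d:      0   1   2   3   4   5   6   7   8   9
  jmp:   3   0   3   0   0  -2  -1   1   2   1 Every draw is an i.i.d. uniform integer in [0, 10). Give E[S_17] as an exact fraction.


139/10

Outcome values over d=0..9: [3, 0, 3, 0, 0, -2, -1, 1, 2, 1]
Σy = 7, Σy² = 29, M = 10
μ = 7/10 = 7/10,  σ² = 29/10 − (7/10)² = 241/100
E[S_17] = 2 + 17·(7/10) = 139/10


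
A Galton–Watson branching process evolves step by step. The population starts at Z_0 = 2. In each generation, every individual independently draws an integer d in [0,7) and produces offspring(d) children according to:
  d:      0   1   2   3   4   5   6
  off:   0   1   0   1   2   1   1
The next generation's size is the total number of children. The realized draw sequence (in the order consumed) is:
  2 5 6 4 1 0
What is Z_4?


gen 0: Z_0=2, draws=[2, 5], offspring=[0, 1], Z_1=1
gen 1: Z_1=1, draws=[6], offspring=[1], Z_2=1
gen 2: Z_2=1, draws=[4], offspring=[2], Z_3=2
gen 3: Z_3=2, draws=[1, 0], offspring=[1, 0], Z_4=1

1


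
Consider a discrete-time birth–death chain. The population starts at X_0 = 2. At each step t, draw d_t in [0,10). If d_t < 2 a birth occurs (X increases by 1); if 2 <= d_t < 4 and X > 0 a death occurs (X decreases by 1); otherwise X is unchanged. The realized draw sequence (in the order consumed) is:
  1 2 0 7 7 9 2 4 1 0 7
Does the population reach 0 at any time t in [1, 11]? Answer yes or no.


no

t=0: X=2, d=1 → birth, X_1=3
t=1: X=3, d=2 → death, X_2=2
t=2: X=2, d=0 → birth, X_3=3
t=3: X=3, d=7 → hold, X_4=3
t=4: X=3, d=7 → hold, X_5=3
t=5: X=3, d=9 → hold, X_6=3
t=6: X=3, d=2 → death, X_7=2
t=7: X=2, d=4 → hold, X_8=2
t=8: X=2, d=1 → birth, X_9=3
t=9: X=3, d=0 → birth, X_10=4
t=10: X=4, d=7 → hold, X_11=4


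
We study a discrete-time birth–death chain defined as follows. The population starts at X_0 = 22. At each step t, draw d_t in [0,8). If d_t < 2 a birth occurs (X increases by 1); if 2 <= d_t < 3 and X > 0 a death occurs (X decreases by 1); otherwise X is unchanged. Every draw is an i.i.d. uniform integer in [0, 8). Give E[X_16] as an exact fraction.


24

X can drop by at most 1 per step and X_0 = 22 > T = 16, so X_t >= 22 − t >= 6 > 0 for every t <= 16: the floor at 0 (the 'and X > 0' condition) never binds. Hence X_16 = X_0 + Σ_{t<16} Y_t with i.i.d. increments Y_t = y(d_t) ∈ {+1, −1, 0}.
Outcome values over d=0..7: [1, 1, -1, 0, 0, 0, 0, 0]
Σy = 1, Σy² = 3, M = 8
μ = 1/8 = 1/8,  σ² = 3/8 − (1/8)² = 23/64
E[X_16] = 22 + 16·(1/8) = 24


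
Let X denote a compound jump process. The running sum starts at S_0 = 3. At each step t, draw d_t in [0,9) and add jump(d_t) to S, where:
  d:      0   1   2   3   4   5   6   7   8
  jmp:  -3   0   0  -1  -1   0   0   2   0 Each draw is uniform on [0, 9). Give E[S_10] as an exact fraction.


-1/3

Outcome values over d=0..8: [-3, 0, 0, -1, -1, 0, 0, 2, 0]
Σy = -3, Σy² = 15, M = 9
μ = -3/9 = -1/3,  σ² = 15/9 − (-1/3)² = 14/9
E[S_10] = 3 + 10·(-1/3) = -1/3


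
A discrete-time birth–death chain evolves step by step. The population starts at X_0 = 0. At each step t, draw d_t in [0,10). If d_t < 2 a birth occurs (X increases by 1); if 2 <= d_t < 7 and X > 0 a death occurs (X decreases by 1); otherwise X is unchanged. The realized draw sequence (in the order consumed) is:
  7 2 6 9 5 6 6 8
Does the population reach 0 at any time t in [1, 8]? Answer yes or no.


yes

t=0: X=0, d=7 → hold, X_1=0
t=1: X=0, d=2 → hold, X_2=0
t=2: X=0, d=6 → hold, X_3=0
t=3: X=0, d=9 → hold, X_4=0
t=4: X=0, d=5 → hold, X_5=0
t=5: X=0, d=6 → hold, X_6=0
t=6: X=0, d=6 → hold, X_7=0
t=7: X=0, d=8 → hold, X_8=0


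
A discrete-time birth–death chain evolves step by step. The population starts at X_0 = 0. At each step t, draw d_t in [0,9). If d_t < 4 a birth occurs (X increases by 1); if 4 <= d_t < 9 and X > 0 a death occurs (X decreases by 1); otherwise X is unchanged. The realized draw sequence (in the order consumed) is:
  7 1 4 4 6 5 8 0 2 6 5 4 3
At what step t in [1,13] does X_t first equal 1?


t=0: X=0, d=7 → hold, X_1=0
t=1: X=0, d=1 → birth, X_2=1
t=2: X=1, d=4 → death, X_3=0
t=3: X=0, d=4 → hold, X_4=0
t=4: X=0, d=6 → hold, X_5=0
t=5: X=0, d=5 → hold, X_6=0
t=6: X=0, d=8 → hold, X_7=0
t=7: X=0, d=0 → birth, X_8=1
t=8: X=1, d=2 → birth, X_9=2
t=9: X=2, d=6 → death, X_10=1
t=10: X=1, d=5 → death, X_11=0
t=11: X=0, d=4 → hold, X_12=0
t=12: X=0, d=3 → birth, X_13=1

2


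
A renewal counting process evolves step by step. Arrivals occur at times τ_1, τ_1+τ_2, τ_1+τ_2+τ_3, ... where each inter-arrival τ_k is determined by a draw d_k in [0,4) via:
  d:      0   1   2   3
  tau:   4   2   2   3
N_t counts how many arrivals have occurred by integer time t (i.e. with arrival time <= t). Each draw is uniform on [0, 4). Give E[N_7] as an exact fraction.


9/4

Inter-arrival values over d=0..3: [4, 2, 2, 3]
Each d has probability 1/4, so the pmf of τ is: f(2) = 1/2, f(3) = 1/4, f(4) = 1/4
Renewal equation for m(n) = E[N_n]: condition on τ_1 = k (if k <= n, one arrival plus a fresh copy on the remaining n−k steps): m(n) = F(n) + Σ_{k<=n} f(k)·m(n−k), where F(n) = P(τ <= n) and m(0) = 0
m(1) = F(1) = 0
m(2) = F(2) = 1/2
m(3) = F(3) = 3/4
m(4) = F(4) + f(2)·m(2) = 1 + 1/2·1/2 = 5/4
m(5) = F(5) + f(2)·m(3) + f(3)·m(2) = 1 + 1/2·3/4 + 1/4·1/2 = 3/2
m(6) = F(6) + f(2)·m(4) + f(3)·m(3) + f(4)·m(2) = 1 + 1/2·5/4 + 1/4·3/4 + 1/4·1/2 = 31/16
m(7) = F(7) + f(2)·m(5) + f(3)·m(4) + f(4)·m(3) = 1 + 1/2·3/2 + 1/4·5/4 + 1/4·3/4 = 9/4
E[N_7] = m(7) = 9/4


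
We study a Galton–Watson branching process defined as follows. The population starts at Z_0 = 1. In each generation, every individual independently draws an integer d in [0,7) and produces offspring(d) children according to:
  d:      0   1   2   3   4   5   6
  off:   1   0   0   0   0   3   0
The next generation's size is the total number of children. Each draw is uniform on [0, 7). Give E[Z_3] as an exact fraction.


Outcome values over d=0..6: [1, 0, 0, 0, 0, 3, 0]
Σy = 4, Σy² = 10, M = 7
μ = 4/7 = 4/7,  σ² = 10/7 − (4/7)² = 54/49
E[Z_0] = 1
E[Z_1] = 4/7·E[Z_0] = 4/7
E[Z_2] = 4/7·E[Z_1] = 16/49
E[Z_3] = 4/7·E[Z_2] = 64/343

64/343


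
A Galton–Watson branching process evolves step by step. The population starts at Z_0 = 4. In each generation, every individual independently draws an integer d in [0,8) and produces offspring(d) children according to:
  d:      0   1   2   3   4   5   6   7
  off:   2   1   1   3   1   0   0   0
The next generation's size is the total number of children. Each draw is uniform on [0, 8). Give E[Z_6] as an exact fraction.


4

Outcome values over d=0..7: [2, 1, 1, 3, 1, 0, 0, 0]
Σy = 8, Σy² = 16, M = 8
μ = 8/8 = 1,  σ² = 16/8 − (1)² = 1
E[Z_0] = 4
E[Z_1] = 1·E[Z_0] = 4
E[Z_2] = 1·E[Z_1] = 4
E[Z_3] = 1·E[Z_2] = 4
E[Z_4] = 1·E[Z_3] = 4
E[Z_5] = 1·E[Z_4] = 4
E[Z_6] = 1·E[Z_5] = 4


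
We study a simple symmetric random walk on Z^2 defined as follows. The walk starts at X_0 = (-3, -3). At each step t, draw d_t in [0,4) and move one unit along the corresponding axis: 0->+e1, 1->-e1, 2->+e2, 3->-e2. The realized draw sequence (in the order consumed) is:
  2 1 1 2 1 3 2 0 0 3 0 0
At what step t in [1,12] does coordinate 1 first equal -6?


5

t=0: X=(-3, -3), d=2 → +e2, X_1=(-3, -2)
t=1: X=(-3, -2), d=1 → -e1, X_2=(-4, -2)
t=2: X=(-4, -2), d=1 → -e1, X_3=(-5, -2)
t=3: X=(-5, -2), d=2 → +e2, X_4=(-5, -1)
t=4: X=(-5, -1), d=1 → -e1, X_5=(-6, -1)
t=5: X=(-6, -1), d=3 → -e2, X_6=(-6, -2)
t=6: X=(-6, -2), d=2 → +e2, X_7=(-6, -1)
t=7: X=(-6, -1), d=0 → +e1, X_8=(-5, -1)
t=8: X=(-5, -1), d=0 → +e1, X_9=(-4, -1)
t=9: X=(-4, -1), d=3 → -e2, X_10=(-4, -2)
t=10: X=(-4, -2), d=0 → +e1, X_11=(-3, -2)
t=11: X=(-3, -2), d=0 → +e1, X_12=(-2, -2)


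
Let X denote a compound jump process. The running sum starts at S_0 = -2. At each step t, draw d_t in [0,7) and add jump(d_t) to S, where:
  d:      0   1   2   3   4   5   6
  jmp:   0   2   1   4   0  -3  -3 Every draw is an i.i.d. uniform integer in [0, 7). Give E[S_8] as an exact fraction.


Outcome values over d=0..6: [0, 2, 1, 4, 0, -3, -3]
Σy = 1, Σy² = 39, M = 7
μ = 1/7 = 1/7,  σ² = 39/7 − (1/7)² = 272/49
E[S_8] = -2 + 8·(1/7) = -6/7

-6/7


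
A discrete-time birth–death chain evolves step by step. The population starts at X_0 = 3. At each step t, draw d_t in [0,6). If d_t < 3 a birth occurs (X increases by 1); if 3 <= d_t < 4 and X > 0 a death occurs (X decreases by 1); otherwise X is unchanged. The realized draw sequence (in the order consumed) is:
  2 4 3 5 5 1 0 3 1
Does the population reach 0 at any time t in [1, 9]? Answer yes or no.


no

t=0: X=3, d=2 → birth, X_1=4
t=1: X=4, d=4 → hold, X_2=4
t=2: X=4, d=3 → death, X_3=3
t=3: X=3, d=5 → hold, X_4=3
t=4: X=3, d=5 → hold, X_5=3
t=5: X=3, d=1 → birth, X_6=4
t=6: X=4, d=0 → birth, X_7=5
t=7: X=5, d=3 → death, X_8=4
t=8: X=4, d=1 → birth, X_9=5


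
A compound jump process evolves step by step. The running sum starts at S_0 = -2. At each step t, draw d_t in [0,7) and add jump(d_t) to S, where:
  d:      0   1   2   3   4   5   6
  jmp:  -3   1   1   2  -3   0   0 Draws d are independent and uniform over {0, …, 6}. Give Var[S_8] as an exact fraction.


Outcome values over d=0..6: [-3, 1, 1, 2, -3, 0, 0]
Σy = -2, Σy² = 24, M = 7
μ = -2/7 = -2/7,  σ² = 24/7 − (-2/7)² = 164/49
Independent increments: Var[S_8] = 8·σ² = 8·(164/49) = 1312/49

1312/49


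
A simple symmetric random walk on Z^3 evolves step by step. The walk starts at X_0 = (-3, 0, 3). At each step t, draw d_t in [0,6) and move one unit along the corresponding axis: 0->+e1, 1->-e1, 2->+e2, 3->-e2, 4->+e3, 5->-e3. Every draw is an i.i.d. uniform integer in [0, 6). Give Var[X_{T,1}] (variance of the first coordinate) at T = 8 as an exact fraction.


8/3

Outcome values over d=0..5: [1, -1, 0, 0, 0, 0]
Σy = 0, Σy² = 2, M = 6
μ = 0/6 = 0,  σ² = 2/6 − (0)² = 1/3
Independent increments: Var[X_8] = 8·σ² = 8·(1/3) = 8/3


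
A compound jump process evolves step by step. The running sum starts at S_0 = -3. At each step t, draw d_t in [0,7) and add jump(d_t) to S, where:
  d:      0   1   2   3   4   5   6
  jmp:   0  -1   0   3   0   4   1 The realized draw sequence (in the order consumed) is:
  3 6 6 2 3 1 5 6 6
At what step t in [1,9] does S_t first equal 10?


9

t=0: S=-3, d=3, jump=3, S_1=0
t=1: S=0, d=6, jump=1, S_2=1
t=2: S=1, d=6, jump=1, S_3=2
t=3: S=2, d=2, jump=0, S_4=2
t=4: S=2, d=3, jump=3, S_5=5
t=5: S=5, d=1, jump=-1, S_6=4
t=6: S=4, d=5, jump=4, S_7=8
t=7: S=8, d=6, jump=1, S_8=9
t=8: S=9, d=6, jump=1, S_9=10


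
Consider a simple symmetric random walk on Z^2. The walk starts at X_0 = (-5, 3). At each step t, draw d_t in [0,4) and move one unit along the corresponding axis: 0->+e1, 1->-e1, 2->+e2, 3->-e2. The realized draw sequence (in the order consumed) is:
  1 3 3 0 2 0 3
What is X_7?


(-4, 1)

t=0: X=(-5, 3), d=1 → -e1, X_1=(-6, 3)
t=1: X=(-6, 3), d=3 → -e2, X_2=(-6, 2)
t=2: X=(-6, 2), d=3 → -e2, X_3=(-6, 1)
t=3: X=(-6, 1), d=0 → +e1, X_4=(-5, 1)
t=4: X=(-5, 1), d=2 → +e2, X_5=(-5, 2)
t=5: X=(-5, 2), d=0 → +e1, X_6=(-4, 2)
t=6: X=(-4, 2), d=3 → -e2, X_7=(-4, 1)


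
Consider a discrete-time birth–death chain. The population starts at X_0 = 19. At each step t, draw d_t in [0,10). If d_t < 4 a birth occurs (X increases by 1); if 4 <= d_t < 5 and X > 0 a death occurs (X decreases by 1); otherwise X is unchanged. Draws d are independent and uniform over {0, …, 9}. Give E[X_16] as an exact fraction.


119/5

X can drop by at most 1 per step and X_0 = 19 > T = 16, so X_t >= 19 − t >= 3 > 0 for every t <= 16: the floor at 0 (the 'and X > 0' condition) never binds. Hence X_16 = X_0 + Σ_{t<16} Y_t with i.i.d. increments Y_t = y(d_t) ∈ {+1, −1, 0}.
Outcome values over d=0..9: [1, 1, 1, 1, -1, 0, 0, 0, 0, 0]
Σy = 3, Σy² = 5, M = 10
μ = 3/10 = 3/10,  σ² = 5/10 − (3/10)² = 41/100
E[X_16] = 19 + 16·(3/10) = 119/5


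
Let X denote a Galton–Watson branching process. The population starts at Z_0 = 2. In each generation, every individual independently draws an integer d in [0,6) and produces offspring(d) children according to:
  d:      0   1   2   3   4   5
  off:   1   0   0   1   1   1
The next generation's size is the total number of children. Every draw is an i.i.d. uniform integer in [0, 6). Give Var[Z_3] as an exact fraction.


Outcome values over d=0..5: [1, 0, 0, 1, 1, 1]
Σy = 4, Σy² = 4, M = 6
μ = 4/6 = 2/3,  σ² = 4/6 − (2/3)² = 2/9
V_0 = 0, E_0 = 2
V_1 = 2/9·E_0 + (2/3)²·V_0 = 4/9;  E_1 = 4/3
V_2 = 2/9·E_1 + (2/3)²·V_1 = 40/81;  E_2 = 8/9
V_3 = 2/9·E_2 + (2/3)²·V_2 = 304/729;  E_3 = 16/27

304/729


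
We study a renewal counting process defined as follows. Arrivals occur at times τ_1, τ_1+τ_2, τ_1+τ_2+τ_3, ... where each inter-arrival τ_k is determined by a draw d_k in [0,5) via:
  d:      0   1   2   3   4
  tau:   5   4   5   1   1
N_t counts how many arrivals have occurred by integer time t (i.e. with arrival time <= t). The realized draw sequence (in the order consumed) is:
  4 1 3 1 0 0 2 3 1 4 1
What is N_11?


4

draw d_1=4: τ_1=1, arrival time A_1=1
draw d_2=1: τ_2=4, arrival time A_2=5
draw d_3=3: τ_3=1, arrival time A_3=6
draw d_4=1: τ_4=4, arrival time A_4=10
draw d_5=0: τ_5=5, arrival time A_5=15
draw d_6=0: τ_6=5, arrival time A_6=20
draw d_7=2: τ_7=5, arrival time A_7=25
draw d_8=3: τ_8=1, arrival time A_8=26
draw d_9=1: τ_9=4, arrival time A_9=30
draw d_10=4: τ_10=1, arrival time A_10=31
draw d_11=1: τ_11=4, arrival time A_11=35
N_t over t=0..11: 0:0 1:1 2:1 3:1 4:1 5:2 6:3 7:3 8:3 9:3 10:4 11:4


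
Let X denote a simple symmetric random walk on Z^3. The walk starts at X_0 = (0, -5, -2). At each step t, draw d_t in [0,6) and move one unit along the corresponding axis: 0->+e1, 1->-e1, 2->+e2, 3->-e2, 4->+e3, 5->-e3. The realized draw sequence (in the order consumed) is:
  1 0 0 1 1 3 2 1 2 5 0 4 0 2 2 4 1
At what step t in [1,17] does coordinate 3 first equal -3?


10

t=0: X=(0, -5, -2), d=1 → -e1, X_1=(-1, -5, -2)
t=1: X=(-1, -5, -2), d=0 → +e1, X_2=(0, -5, -2)
t=2: X=(0, -5, -2), d=0 → +e1, X_3=(1, -5, -2)
t=3: X=(1, -5, -2), d=1 → -e1, X_4=(0, -5, -2)
t=4: X=(0, -5, -2), d=1 → -e1, X_5=(-1, -5, -2)
t=5: X=(-1, -5, -2), d=3 → -e2, X_6=(-1, -6, -2)
t=6: X=(-1, -6, -2), d=2 → +e2, X_7=(-1, -5, -2)
t=7: X=(-1, -5, -2), d=1 → -e1, X_8=(-2, -5, -2)
t=8: X=(-2, -5, -2), d=2 → +e2, X_9=(-2, -4, -2)
t=9: X=(-2, -4, -2), d=5 → -e3, X_10=(-2, -4, -3)
t=10: X=(-2, -4, -3), d=0 → +e1, X_11=(-1, -4, -3)
t=11: X=(-1, -4, -3), d=4 → +e3, X_12=(-1, -4, -2)
t=12: X=(-1, -4, -2), d=0 → +e1, X_13=(0, -4, -2)
t=13: X=(0, -4, -2), d=2 → +e2, X_14=(0, -3, -2)
t=14: X=(0, -3, -2), d=2 → +e2, X_15=(0, -2, -2)
t=15: X=(0, -2, -2), d=4 → +e3, X_16=(0, -2, -1)
t=16: X=(0, -2, -1), d=1 → -e1, X_17=(-1, -2, -1)


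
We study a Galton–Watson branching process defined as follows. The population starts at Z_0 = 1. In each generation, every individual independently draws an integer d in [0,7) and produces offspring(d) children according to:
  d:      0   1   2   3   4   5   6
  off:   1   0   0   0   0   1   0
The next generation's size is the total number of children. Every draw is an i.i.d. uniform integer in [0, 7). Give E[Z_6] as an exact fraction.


Outcome values over d=0..6: [1, 0, 0, 0, 0, 1, 0]
Σy = 2, Σy² = 2, M = 7
μ = 2/7 = 2/7,  σ² = 2/7 − (2/7)² = 10/49
E[Z_0] = 1
E[Z_1] = 2/7·E[Z_0] = 2/7
E[Z_2] = 2/7·E[Z_1] = 4/49
E[Z_3] = 2/7·E[Z_2] = 8/343
E[Z_4] = 2/7·E[Z_3] = 16/2401
E[Z_5] = 2/7·E[Z_4] = 32/16807
E[Z_6] = 2/7·E[Z_5] = 64/117649

64/117649


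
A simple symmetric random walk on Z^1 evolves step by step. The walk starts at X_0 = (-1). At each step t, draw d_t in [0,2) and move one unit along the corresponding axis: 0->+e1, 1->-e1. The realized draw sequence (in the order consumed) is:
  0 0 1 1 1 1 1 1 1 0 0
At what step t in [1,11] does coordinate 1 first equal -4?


t=0: X=(-1), d=0 → +e1, X_1=(0)
t=1: X=(0), d=0 → +e1, X_2=(1)
t=2: X=(1), d=1 → -e1, X_3=(0)
t=3: X=(0), d=1 → -e1, X_4=(-1)
t=4: X=(-1), d=1 → -e1, X_5=(-2)
t=5: X=(-2), d=1 → -e1, X_6=(-3)
t=6: X=(-3), d=1 → -e1, X_7=(-4)
t=7: X=(-4), d=1 → -e1, X_8=(-5)
t=8: X=(-5), d=1 → -e1, X_9=(-6)
t=9: X=(-6), d=0 → +e1, X_10=(-5)
t=10: X=(-5), d=0 → +e1, X_11=(-4)

7


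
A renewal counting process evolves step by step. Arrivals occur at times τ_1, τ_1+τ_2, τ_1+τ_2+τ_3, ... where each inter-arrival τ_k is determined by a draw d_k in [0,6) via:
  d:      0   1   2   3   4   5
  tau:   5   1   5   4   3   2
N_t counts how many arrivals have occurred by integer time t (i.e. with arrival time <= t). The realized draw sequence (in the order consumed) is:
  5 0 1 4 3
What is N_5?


draw d_1=5: τ_1=2, arrival time A_1=2
draw d_2=0: τ_2=5, arrival time A_2=7
draw d_3=1: τ_3=1, arrival time A_3=8
draw d_4=4: τ_4=3, arrival time A_4=11
draw d_5=3: τ_5=4, arrival time A_5=15
N_t over t=0..5: 0:0 1:0 2:1 3:1 4:1 5:1

1


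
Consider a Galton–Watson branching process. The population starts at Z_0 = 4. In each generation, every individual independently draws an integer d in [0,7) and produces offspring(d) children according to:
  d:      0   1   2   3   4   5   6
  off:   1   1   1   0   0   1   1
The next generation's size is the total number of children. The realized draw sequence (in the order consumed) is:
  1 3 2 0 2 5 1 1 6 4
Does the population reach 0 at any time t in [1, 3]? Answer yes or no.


gen 0: Z_0=4, draws=[1, 3, 2, 0], offspring=[1, 0, 1, 1], Z_1=3
gen 1: Z_1=3, draws=[2, 5, 1], offspring=[1, 1, 1], Z_2=3
gen 2: Z_2=3, draws=[1, 6, 4], offspring=[1, 1, 0], Z_3=2

no


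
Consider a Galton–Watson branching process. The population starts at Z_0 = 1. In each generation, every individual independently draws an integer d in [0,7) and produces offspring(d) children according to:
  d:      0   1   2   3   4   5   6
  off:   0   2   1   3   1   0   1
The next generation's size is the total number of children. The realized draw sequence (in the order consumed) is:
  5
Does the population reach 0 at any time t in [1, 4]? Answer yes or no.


gen 0: Z_0=1, draws=[5], offspring=[0], Z_1=0
gen 1: Z_1=0, draws=[], offspring=[], Z_2=0
gen 2: Z_2=0, draws=[], offspring=[], Z_3=0
gen 3: Z_3=0, draws=[], offspring=[], Z_4=0

yes
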